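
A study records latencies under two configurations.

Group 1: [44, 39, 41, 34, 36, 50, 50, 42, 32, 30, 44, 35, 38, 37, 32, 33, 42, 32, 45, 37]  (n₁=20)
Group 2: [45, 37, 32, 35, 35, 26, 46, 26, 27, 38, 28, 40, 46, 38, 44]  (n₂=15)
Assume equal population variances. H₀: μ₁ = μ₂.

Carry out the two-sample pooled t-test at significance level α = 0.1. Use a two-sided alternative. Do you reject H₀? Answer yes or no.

reject H₀: no

x̄₁=38.650, s₁=5.941, n₁=20
x̄₂=36.200, s₂=7.233, n₂=15
s_p² = [19·5.941² + 14·7.233²]/33 = 42.5136
SE = √(s_p²·(1/20+1/15)) = 2.2271
t = (38.650−36.200)/2.2271 = 1.1001
df = 33
p-value (two-sided) = 0.27925
At α=0.1: p ≥ α → fail to reject H₀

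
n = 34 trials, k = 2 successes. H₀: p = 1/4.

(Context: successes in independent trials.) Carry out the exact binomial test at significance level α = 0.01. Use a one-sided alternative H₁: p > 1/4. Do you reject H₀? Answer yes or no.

reject H₀: no

Exact binomial: n=34, k=2, p₀=1/4=0.2500
P(X≥2) from Σ C(n,i)·p₀^i·(1−p₀)^(n−i)
p-value (one-sided, H₁ greater) = 0.99930
At α=0.01: p ≥ α → fail to reject H₀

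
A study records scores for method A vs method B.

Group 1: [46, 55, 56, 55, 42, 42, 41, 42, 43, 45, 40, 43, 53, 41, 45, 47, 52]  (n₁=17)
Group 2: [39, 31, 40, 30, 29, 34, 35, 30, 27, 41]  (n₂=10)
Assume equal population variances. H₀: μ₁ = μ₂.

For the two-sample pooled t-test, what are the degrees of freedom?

df = n₁ + n₂ − 2 = 17 + 10 − 2 = 25

degrees of freedom = 25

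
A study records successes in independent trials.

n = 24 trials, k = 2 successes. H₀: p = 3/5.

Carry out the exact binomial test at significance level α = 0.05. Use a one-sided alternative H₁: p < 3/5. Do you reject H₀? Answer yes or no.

Exact binomial: n=24, k=2, p₀=3/5=0.6000
P(X≤2) from Σ C(n,i)·p₀^i·(1−p₀)^(n−i)
p-value (one-sided, H₁ less) = 0.00000
At α=0.05: p < α → reject H₀

reject H₀: yes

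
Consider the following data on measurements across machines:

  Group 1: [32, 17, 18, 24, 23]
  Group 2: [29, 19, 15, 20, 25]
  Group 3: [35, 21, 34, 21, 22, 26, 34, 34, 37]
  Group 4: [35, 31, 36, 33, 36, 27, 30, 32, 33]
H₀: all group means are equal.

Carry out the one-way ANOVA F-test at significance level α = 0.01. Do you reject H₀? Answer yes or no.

reject H₀: yes

Group means [22.80, 21.60, 29.33, 32.56], grand mean 27.821
SSB = Σnᵢ(x̄ᵢ−x̄)² = 541.885; SSW = ΣΣ(x−x̄ᵢ)² = 692.222
MSB = 541.885/3 = 180.6283; MSW = 692.222/24 = 28.8426
F = MSB/MSW = 6.2626
df = (3, 24)
p-value (upper-tail) = 0.00271
At α=0.01: p < α → reject H₀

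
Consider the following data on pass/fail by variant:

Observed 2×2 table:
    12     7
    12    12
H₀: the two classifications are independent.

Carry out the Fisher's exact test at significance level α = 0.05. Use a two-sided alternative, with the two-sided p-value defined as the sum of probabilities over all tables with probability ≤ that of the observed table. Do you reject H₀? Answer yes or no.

reject H₀: no

Margins: r₁=19, r₂=24, c₁=24, c₂=19, n=43
p_obs = C(19,12)·C(24,12)/C(43,24); sum pmf over tables with pmf ≤ p_obs
p-value (two-sided) = 0.53797
At α=0.05: p ≥ α → fail to reject H₀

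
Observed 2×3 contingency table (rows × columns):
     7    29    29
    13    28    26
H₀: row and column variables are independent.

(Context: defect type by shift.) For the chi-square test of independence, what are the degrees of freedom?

df = (r−1)(c−1) = (2−1)·(3−1) = 2

degrees of freedom = 2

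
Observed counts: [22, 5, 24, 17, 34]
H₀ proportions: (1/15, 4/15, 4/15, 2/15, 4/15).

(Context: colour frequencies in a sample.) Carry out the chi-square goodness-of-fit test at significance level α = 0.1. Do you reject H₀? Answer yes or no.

n = 102; E_i = n·p_i = [6.80, 27.20, 27.20, 13.60, 27.20]
χ² = (22−6.80)²/6.80 + (5−27.20)²/27.20 + (24−27.20)²/27.20 + (17−13.60)²/13.60 + (34−27.20)²/27.20 = 55.0221
df = 4
p-value (upper-tail) = 0.00000
At α=0.1: p < α → reject H₀

reject H₀: yes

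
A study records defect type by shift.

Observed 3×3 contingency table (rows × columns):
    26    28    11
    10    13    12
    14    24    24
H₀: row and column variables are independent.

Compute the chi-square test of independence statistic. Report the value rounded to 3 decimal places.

test statistic = 9.065

Row totals [65, 35, 62], col totals [50, 65, 47], n=162
χ² = (26−20.06)²/20.06 + (28−26.08)²/26.08 + (11−18.86)²/18.86 + (10−10.80)²/10.80 + (13−14.04)²/14.04 + (12−10.15)²/10.15 + (14−19.14)²/19.14 + (24−24.88)²/24.88 + (24−17.99)²/17.99 = 9.0649
df = 4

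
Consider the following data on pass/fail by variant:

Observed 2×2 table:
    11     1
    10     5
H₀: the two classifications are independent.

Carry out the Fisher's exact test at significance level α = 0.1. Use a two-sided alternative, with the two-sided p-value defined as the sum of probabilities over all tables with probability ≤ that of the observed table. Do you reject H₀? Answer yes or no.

Margins: r₁=12, r₂=15, c₁=21, c₂=6, n=27
p_obs = C(12,11)·C(15,10)/C(27,21); sum pmf over tables with pmf ≤ p_obs
p-value (two-sided) = 0.18190
At α=0.1: p ≥ α → fail to reject H₀

reject H₀: no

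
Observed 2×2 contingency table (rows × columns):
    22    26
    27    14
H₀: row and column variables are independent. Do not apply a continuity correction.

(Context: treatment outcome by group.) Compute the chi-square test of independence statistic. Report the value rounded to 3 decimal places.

Row totals [48, 41], col totals [49, 40], n=89
χ² = (22−26.43)²/26.43 + (26−21.57)²/21.57 + (27−22.57)²/22.57 + (14−18.43)²/18.43 = 3.5818
df = 1

test statistic = 3.582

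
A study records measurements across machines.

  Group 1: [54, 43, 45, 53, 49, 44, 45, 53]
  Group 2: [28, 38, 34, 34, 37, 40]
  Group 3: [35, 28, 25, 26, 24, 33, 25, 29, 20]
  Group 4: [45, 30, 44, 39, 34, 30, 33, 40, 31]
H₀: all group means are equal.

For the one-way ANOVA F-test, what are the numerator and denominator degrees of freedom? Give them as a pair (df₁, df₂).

degrees of freedom = [3, 28]

k = 4 groups, N = 32 total
df = (k−1, N−k) = (4−1, 32−4) = (3, 28)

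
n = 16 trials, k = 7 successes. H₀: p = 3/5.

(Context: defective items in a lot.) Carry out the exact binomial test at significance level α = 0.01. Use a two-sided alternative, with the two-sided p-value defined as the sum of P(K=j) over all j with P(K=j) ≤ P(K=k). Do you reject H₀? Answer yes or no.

Exact binomial: n=16, k=7, p₀=3/5=0.6000
P(X=j) = C(n,j)·p₀^j·(1−p₀)^(n−j); p = Σ P(X=j) over j with P(X=j) ≤ P(X=7)
p-value (two-sided) = 0.20742
At α=0.01: p ≥ α → fail to reject H₀

reject H₀: no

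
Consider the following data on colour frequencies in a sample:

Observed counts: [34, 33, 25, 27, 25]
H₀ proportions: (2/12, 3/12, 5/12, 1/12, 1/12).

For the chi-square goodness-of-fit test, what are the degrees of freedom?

df = k − 1 = 5 − 1 = 4

degrees of freedom = 4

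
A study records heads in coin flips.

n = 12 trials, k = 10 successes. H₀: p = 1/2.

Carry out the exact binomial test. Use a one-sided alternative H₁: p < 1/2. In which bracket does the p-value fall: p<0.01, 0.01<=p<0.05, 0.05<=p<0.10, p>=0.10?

Exact binomial: n=12, k=10, p₀=1/2=0.5000
P(X≤10) from Σ C(n,i)·p₀^i·(1−p₀)^(n−i)
p-value (one-sided, H₁ less) = 0.99683
→ bracket: p>=0.10

p-value bracket: p>=0.10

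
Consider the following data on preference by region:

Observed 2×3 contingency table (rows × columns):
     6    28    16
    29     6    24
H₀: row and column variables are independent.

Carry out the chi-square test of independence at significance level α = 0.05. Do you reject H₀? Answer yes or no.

Row totals [50, 59], col totals [35, 34, 40], n=109
χ² = (6−16.06)²/16.06 + (28−15.60)²/15.60 + (16−18.35)²/18.35 + (29−18.94)²/18.94 + (6−18.40)²/18.40 + (24−21.65)²/21.65 = 30.4138
df = 2
p-value (upper-tail) = 0.00000
At α=0.05: p < α → reject H₀

reject H₀: yes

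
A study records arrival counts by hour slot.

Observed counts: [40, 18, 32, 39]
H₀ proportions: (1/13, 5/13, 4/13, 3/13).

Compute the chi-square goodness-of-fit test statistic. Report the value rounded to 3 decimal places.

test statistic = 115.662

n = 129; E_i = n·p_i = [9.92, 49.62, 39.69, 29.77]
χ² = (40−9.92)²/9.92 + (18−49.62)²/49.62 + (32−39.69)²/39.69 + (39−29.77)²/29.77 = 115.6620
df = 3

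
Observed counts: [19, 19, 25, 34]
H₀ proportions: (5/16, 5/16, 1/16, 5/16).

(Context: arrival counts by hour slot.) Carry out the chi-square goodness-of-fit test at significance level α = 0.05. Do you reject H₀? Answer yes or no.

reject H₀: yes

n = 97; E_i = n·p_i = [30.31, 30.31, 6.06, 30.31]
χ² = (19−30.31)²/30.31 + (19−30.31)²/30.31 + (25−6.06)²/6.06 + (34−30.31)²/30.31 = 68.0474
df = 3
p-value (upper-tail) = 0.00000
At α=0.05: p < α → reject H₀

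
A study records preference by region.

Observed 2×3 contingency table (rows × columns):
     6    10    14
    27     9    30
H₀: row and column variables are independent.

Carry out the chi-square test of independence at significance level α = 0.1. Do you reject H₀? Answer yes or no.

Row totals [30, 66], col totals [33, 19, 44], n=96
χ² = (6−10.31)²/10.31 + (10−5.94)²/5.94 + (14−13.75)²/13.75 + (27−22.69)²/22.69 + (9−13.06)²/13.06 + (30−30.25)²/30.25 = 6.6728
df = 2
p-value (upper-tail) = 0.03556
At α=0.1: p < α → reject H₀

reject H₀: yes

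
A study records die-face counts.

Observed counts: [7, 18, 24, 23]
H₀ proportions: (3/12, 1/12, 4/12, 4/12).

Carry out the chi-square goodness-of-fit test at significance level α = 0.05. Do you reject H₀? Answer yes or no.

reject H₀: yes

n = 72; E_i = n·p_i = [18.00, 6.00, 24.00, 24.00]
χ² = (7−18.00)²/18.00 + (18−6.00)²/6.00 + (24−24.00)²/24.00 + (23−24.00)²/24.00 = 30.7639
df = 3
p-value (upper-tail) = 0.00000
At α=0.05: p < α → reject H₀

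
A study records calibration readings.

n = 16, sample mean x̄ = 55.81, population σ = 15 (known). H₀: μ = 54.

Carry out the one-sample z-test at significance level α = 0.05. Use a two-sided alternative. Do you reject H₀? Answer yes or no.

SE = σ/√n = 15/√16 = 3.7500
z = (x̄−μ₀)/SE = (55.81−54)/3.7500 = 0.4827
p-value (two-sided) = 0.62933
At α=0.05: p ≥ α → fail to reject H₀

reject H₀: no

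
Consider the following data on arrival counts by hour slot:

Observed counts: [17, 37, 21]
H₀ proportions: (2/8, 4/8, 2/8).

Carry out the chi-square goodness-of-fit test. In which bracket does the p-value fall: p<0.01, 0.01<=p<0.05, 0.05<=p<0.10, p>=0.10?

n = 75; E_i = n·p_i = [18.75, 37.50, 18.75]
χ² = (17−18.75)²/18.75 + (37−37.50)²/37.50 + (21−18.75)²/18.75 = 0.4400
df = 2
p-value (upper-tail) = 0.80252
→ bracket: p>=0.10

p-value bracket: p>=0.10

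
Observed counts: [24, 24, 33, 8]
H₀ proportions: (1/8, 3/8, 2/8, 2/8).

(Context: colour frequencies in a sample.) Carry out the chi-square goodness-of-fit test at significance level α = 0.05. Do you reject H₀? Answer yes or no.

n = 89; E_i = n·p_i = [11.12, 33.38, 22.25, 22.25]
χ² = (24−11.12)²/11.12 + (24−33.38)²/33.38 + (33−22.25)²/22.25 + (8−22.25)²/22.25 = 31.8539
df = 3
p-value (upper-tail) = 0.00000
At α=0.05: p < α → reject H₀

reject H₀: yes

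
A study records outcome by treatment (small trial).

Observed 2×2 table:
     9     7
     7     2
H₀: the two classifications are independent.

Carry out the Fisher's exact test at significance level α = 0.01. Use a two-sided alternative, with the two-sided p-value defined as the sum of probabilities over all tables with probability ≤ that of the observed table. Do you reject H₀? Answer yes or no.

Margins: r₁=16, r₂=9, c₁=16, c₂=9, n=25
p_obs = C(16,9)·C(9,7)/C(25,16); sum pmf over tables with pmf ≤ p_obs
p-value (two-sided) = 0.40134
At α=0.01: p ≥ α → fail to reject H₀

reject H₀: no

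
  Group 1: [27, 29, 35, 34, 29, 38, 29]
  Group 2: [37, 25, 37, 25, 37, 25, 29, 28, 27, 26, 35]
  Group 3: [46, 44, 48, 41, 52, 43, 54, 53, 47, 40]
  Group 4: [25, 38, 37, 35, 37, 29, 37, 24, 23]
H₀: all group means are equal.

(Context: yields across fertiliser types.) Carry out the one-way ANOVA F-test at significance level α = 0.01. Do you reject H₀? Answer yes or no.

reject H₀: yes

Group means [31.57, 30.09, 46.80, 31.67], grand mean 35.270
SSB = Σnᵢ(x̄ᵢ−x̄)² = 1837.074; SSW = ΣΣ(x−x̄ᵢ)² = 920.223
MSB = 1837.074/3 = 612.3580; MSW = 920.223/33 = 27.8856
F = MSB/MSW = 21.9597
df = (3, 33)
p-value (upper-tail) = 0.00000
At α=0.01: p < α → reject H₀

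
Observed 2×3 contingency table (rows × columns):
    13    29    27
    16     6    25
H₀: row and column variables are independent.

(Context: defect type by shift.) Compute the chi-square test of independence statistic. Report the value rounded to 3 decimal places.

Row totals [69, 47], col totals [29, 35, 52], n=116
χ² = (13−17.25)²/17.25 + (29−20.82)²/20.82 + (27−30.93)²/30.93 + (16−11.75)²/11.75 + (6−14.18)²/14.18 + (25−21.07)²/21.07 = 11.7518
df = 2

test statistic = 11.752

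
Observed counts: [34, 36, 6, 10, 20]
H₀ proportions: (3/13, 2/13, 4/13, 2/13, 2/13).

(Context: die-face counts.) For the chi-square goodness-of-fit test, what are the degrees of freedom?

degrees of freedom = 4

df = k − 1 = 5 − 1 = 4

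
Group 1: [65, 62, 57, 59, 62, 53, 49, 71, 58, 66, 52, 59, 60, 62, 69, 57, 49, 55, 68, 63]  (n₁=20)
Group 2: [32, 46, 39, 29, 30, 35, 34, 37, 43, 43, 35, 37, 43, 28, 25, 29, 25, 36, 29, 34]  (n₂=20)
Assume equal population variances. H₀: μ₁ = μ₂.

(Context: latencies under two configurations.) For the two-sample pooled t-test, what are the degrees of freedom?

df = n₁ + n₂ − 2 = 20 + 20 − 2 = 38

degrees of freedom = 38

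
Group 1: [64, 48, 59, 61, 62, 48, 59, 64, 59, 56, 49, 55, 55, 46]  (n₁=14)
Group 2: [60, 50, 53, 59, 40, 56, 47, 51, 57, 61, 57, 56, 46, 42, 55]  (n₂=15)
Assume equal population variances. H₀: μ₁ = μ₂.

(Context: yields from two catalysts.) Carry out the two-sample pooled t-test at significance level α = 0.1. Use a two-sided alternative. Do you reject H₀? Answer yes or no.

x̄₁=56.071, s₁=6.170, n₁=14
x̄₂=52.667, s₂=6.488, n₂=15
s_p² = [13·6.170² + 14·6.488²]/27 = 40.1578
SE = √(s_p²·(1/14+1/15)) = 2.3549
t = (56.071−52.667)/2.3549 = 1.4458
df = 27
p-value (two-sided) = 0.15974
At α=0.1: p ≥ α → fail to reject H₀

reject H₀: no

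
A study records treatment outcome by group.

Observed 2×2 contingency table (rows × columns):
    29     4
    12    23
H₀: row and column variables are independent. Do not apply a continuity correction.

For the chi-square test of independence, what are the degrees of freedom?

degrees of freedom = 1

df = (r−1)(c−1) = (2−1)·(2−1) = 1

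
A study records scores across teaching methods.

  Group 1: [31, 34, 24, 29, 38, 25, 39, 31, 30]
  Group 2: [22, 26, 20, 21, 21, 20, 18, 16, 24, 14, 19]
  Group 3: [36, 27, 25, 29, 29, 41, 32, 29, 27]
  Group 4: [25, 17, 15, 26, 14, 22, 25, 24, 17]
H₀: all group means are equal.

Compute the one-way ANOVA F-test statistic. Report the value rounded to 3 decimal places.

test statistic = 16.935

Group means [31.22, 20.09, 30.56, 20.56], grand mean 25.316
SSB = Σnᵢ(x̄ᵢ−x̄)² = 1065.301; SSW = ΣΣ(x−x̄ᵢ)² = 712.909
MSB = 1065.301/3 = 355.1005; MSW = 712.909/34 = 20.9679
F = MSB/MSW = 16.9354
df = (3, 34)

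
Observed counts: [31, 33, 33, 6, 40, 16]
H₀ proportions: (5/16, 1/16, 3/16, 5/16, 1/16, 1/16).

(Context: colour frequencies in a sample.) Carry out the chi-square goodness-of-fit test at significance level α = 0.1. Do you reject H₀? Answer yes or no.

reject H₀: yes

n = 159; E_i = n·p_i = [49.69, 9.94, 29.81, 49.69, 9.94, 9.94]
χ² = (31−49.69)²/49.69 + (33−9.94)²/9.94 + (33−29.81)²/29.81 + (6−49.69)²/49.69 + (40−9.94)²/9.94 + (16−9.94)²/9.94 = 193.9459
df = 5
p-value (upper-tail) = 0.00000
At α=0.1: p < α → reject H₀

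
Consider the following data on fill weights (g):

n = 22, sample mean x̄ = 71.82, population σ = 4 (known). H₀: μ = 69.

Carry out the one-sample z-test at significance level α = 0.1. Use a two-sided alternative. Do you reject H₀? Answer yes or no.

SE = σ/√n = 4/√22 = 0.8528
z = (x̄−μ₀)/SE = (71.82−69)/0.8528 = 3.3067
p-value (two-sided) = 0.00094
At α=0.1: p < α → reject H₀

reject H₀: yes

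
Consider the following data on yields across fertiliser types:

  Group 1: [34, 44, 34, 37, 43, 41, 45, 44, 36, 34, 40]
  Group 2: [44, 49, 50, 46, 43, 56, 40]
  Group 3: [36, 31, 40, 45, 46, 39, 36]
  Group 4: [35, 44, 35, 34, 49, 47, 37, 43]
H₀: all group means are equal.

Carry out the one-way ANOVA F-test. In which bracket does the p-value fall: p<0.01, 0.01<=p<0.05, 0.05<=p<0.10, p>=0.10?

Group means [39.27, 46.86, 39.00, 40.50], grand mean 41.121
SSB = Σnᵢ(x̄ᵢ−x̄)² = 302.476; SSW = ΣΣ(x−x̄ᵢ)² = 779.039
MSB = 302.476/3 = 100.8254; MSW = 779.039/29 = 26.8634
F = MSB/MSW = 3.7533
df = (3, 29)
p-value (upper-tail) = 0.02158
→ bracket: 0.01<=p<0.05

p-value bracket: 0.01<=p<0.05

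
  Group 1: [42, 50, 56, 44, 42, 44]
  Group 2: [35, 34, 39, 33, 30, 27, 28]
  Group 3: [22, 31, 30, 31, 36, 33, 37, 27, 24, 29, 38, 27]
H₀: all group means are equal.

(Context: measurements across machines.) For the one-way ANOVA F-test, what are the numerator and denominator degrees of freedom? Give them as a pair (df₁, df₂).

k = 3 groups, N = 25 total
df = (k−1, N−k) = (3−1, 25−3) = (2, 22)

degrees of freedom = [2, 22]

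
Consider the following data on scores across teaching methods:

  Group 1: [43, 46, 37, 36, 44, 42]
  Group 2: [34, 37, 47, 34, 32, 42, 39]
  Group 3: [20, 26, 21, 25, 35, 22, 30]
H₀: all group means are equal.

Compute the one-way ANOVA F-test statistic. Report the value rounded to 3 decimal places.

Group means [41.33, 37.86, 25.57], grand mean 34.600
SSB = Σnᵢ(x̄ᵢ−x̄)² = 916.895; SSW = ΣΣ(x−x̄ᵢ)² = 419.905
MSB = 916.895/2 = 458.4476; MSW = 419.905/17 = 24.7003
F = MSB/MSW = 18.5604
df = (2, 17)

test statistic = 18.560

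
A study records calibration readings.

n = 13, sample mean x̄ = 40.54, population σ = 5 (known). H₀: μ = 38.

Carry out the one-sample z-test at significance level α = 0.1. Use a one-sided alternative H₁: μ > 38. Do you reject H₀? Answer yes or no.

reject H₀: yes

SE = σ/√n = 5/√13 = 1.3868
z = (x̄−μ₀)/SE = (40.54−38)/1.3868 = 1.8316
p-value (one-sided, H₁ greater) = 0.03350
At α=0.1: p < α → reject H₀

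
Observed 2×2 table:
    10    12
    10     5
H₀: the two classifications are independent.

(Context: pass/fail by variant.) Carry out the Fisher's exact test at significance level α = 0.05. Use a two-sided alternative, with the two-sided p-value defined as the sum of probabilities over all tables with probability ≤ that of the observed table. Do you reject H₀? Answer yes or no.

Margins: r₁=22, r₂=15, c₁=20, c₂=17, n=37
p_obs = C(22,10)·C(15,10)/C(37,20); sum pmf over tables with pmf ≤ p_obs
p-value (two-sided) = 0.31515
At α=0.05: p ≥ α → fail to reject H₀

reject H₀: no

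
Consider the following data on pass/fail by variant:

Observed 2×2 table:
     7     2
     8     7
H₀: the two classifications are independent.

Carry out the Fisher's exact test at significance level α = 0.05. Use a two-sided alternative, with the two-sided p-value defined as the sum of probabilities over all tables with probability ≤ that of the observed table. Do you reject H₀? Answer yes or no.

Margins: r₁=9, r₂=15, c₁=15, c₂=9, n=24
p_obs = C(9,7)·C(15,8)/C(24,15); sum pmf over tables with pmf ≤ p_obs
p-value (two-sided) = 0.38907
At α=0.05: p ≥ α → fail to reject H₀

reject H₀: no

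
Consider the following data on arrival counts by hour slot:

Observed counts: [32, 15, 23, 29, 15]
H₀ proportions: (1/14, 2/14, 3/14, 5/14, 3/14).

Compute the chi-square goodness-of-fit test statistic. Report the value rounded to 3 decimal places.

test statistic = 77.092

n = 114; E_i = n·p_i = [8.14, 16.29, 24.43, 40.71, 24.43]
χ² = (32−8.14)²/8.14 + (15−16.29)²/16.29 + (23−24.43)²/24.43 + (29−40.71)²/40.71 + (15−24.43)²/24.43 = 77.0918
df = 4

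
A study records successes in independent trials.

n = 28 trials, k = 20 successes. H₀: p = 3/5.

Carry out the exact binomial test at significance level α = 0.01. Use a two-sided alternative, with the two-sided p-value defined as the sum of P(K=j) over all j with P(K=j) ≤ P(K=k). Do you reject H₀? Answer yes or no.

Exact binomial: n=28, k=20, p₀=3/5=0.6000
P(X=j) = C(n,j)·p₀^j·(1−p₀)^(n−j); p = Σ P(X=j) over j with P(X=j) ≤ P(X=20)
p-value (two-sided) = 0.25094
At α=0.01: p ≥ α → fail to reject H₀

reject H₀: no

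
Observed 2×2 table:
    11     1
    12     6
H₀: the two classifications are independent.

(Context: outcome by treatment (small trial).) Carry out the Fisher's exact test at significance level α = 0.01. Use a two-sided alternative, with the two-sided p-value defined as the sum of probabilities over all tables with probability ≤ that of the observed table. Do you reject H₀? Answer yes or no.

reject H₀: no

Margins: r₁=12, r₂=18, c₁=23, c₂=7, n=30
p_obs = C(12,11)·C(18,12)/C(30,23); sum pmf over tables with pmf ≤ p_obs
p-value (two-sided) = 0.19314
At α=0.01: p ≥ α → fail to reject H₀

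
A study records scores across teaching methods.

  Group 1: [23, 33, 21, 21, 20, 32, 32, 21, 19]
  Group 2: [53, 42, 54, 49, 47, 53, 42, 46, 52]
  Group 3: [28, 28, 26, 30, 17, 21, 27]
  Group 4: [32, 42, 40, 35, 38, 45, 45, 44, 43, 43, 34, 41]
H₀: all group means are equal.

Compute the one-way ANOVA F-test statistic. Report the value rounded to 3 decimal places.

test statistic = 49.907

Group means [24.67, 48.67, 25.29, 40.17], grand mean 35.649
SSB = Σnᵢ(x̄ᵢ−x̄)² = 3607.337; SSW = ΣΣ(x−x̄ᵢ)² = 795.095
MSB = 3607.337/3 = 1202.4457; MSW = 795.095/33 = 24.0938
F = MSB/MSW = 49.9069
df = (3, 33)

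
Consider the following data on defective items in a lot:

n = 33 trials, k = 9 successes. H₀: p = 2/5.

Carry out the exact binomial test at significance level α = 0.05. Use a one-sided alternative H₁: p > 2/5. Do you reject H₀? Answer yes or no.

reject H₀: no

Exact binomial: n=33, k=9, p₀=2/5=0.4000
P(X≥9) from Σ C(n,i)·p₀^i·(1−p₀)^(n−i)
p-value (one-sided, H₁ greater) = 0.95558
At α=0.05: p ≥ α → fail to reject H₀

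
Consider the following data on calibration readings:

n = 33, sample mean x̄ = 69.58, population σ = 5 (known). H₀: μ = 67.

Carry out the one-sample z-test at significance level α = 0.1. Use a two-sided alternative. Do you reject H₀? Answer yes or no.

reject H₀: yes

SE = σ/√n = 5/√33 = 0.8704
z = (x̄−μ₀)/SE = (69.58−67)/0.8704 = 2.9642
p-value (two-sided) = 0.00303
At α=0.1: p < α → reject H₀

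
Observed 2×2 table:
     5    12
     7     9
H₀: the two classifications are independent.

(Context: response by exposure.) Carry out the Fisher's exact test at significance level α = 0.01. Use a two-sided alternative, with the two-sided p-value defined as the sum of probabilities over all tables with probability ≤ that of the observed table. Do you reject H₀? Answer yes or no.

reject H₀: no

Margins: r₁=17, r₂=16, c₁=12, c₂=21, n=33
p_obs = C(17,5)·C(16,7)/C(33,12); sum pmf over tables with pmf ≤ p_obs
p-value (two-sided) = 0.48127
At α=0.01: p ≥ α → fail to reject H₀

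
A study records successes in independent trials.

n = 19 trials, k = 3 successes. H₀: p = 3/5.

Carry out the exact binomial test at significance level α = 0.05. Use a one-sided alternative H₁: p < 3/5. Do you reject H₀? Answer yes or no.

Exact binomial: n=19, k=3, p₀=3/5=0.6000
P(X≤3) from Σ C(n,i)·p₀^i·(1−p₀)^(n−i)
p-value (one-sided, H₁ less) = 0.00010
At α=0.05: p < α → reject H₀

reject H₀: yes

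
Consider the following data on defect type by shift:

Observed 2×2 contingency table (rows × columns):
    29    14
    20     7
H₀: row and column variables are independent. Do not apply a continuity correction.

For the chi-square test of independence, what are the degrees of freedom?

df = (r−1)(c−1) = (2−1)·(2−1) = 1

degrees of freedom = 1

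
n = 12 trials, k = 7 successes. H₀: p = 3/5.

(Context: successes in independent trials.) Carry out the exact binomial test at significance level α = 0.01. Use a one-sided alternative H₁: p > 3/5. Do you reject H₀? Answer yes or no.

Exact binomial: n=12, k=7, p₀=3/5=0.6000
P(X≥7) from Σ C(n,i)·p₀^i·(1−p₀)^(n−i)
p-value (one-sided, H₁ greater) = 0.66521
At α=0.01: p ≥ α → fail to reject H₀

reject H₀: no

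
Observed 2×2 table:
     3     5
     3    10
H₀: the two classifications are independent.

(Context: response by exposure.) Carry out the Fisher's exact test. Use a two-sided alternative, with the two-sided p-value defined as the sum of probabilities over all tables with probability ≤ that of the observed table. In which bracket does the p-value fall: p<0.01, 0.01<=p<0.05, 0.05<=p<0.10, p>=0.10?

Margins: r₁=8, r₂=13, c₁=6, c₂=15, n=21
p_obs = C(8,3)·C(13,3)/C(21,6); sum pmf over tables with pmf ≤ p_obs
p-value (two-sided) = 0.63106
→ bracket: p>=0.10

p-value bracket: p>=0.10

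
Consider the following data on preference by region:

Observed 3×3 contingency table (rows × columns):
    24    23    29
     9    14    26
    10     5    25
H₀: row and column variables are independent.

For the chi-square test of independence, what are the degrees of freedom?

df = (r−1)(c−1) = (3−1)·(3−1) = 4

degrees of freedom = 4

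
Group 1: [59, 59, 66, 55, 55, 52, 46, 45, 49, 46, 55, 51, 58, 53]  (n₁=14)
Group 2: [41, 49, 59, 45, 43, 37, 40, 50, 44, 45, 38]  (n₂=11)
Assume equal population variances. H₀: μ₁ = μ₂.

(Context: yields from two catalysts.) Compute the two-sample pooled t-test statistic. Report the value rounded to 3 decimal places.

test statistic = 3.614

x̄₁=53.500, s₁=5.932, n₁=14
x̄₂=44.636, s₂=6.281, n₂=11
s_p² = [13·5.932² + 10·6.281²]/23 = 37.0455
SE = √(s_p²·(1/14+1/11)) = 2.4523
t = (53.500−44.636)/2.4523 = 3.6144
df = 23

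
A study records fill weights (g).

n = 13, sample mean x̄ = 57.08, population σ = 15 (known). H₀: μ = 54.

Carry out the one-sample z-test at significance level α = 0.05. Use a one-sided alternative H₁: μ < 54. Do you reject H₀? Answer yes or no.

SE = σ/√n = 15/√13 = 4.1603
z = (x̄−μ₀)/SE = (57.08−54)/4.1603 = 0.7403
p-value (one-sided, H₁ less) = 0.77045
At α=0.05: p ≥ α → fail to reject H₀

reject H₀: no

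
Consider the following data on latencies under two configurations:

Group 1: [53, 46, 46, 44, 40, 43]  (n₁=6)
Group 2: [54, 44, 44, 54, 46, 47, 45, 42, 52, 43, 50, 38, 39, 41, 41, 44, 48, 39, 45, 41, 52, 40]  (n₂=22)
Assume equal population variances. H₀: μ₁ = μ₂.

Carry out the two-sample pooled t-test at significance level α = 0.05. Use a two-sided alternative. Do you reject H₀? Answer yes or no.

reject H₀: no

x̄₁=45.333, s₁=4.367, n₁=6
x̄₂=44.955, s₂=4.923, n₂=22
s_p² = [5·4.367² + 21·4.923²]/26 = 23.2418
SE = √(s_p²·(1/6+1/22)) = 2.2204
t = (45.333−44.955)/2.2204 = 0.1706
df = 26
p-value (two-sided) = 0.86586
At α=0.05: p ≥ α → fail to reject H₀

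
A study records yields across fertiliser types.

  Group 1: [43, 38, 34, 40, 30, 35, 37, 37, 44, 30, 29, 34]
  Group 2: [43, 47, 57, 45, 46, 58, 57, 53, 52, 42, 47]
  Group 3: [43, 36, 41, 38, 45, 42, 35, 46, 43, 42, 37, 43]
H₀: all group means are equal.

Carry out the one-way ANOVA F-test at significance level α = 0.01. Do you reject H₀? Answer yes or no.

Group means [35.92, 49.73, 40.92], grand mean 41.971
SSB = Σnᵢ(x̄ᵢ−x̄)² = 1114.956; SSW = ΣΣ(x−x̄ᵢ)² = 752.015
MSB = 1114.956/2 = 557.4781; MSW = 752.015/32 = 23.5005
F = MSB/MSW = 23.7220
df = (2, 32)
p-value (upper-tail) = 0.00000
At α=0.01: p < α → reject H₀

reject H₀: yes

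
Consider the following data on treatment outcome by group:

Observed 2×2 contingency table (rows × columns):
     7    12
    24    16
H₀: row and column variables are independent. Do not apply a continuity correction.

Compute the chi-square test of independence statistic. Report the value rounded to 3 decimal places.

Row totals [19, 40], col totals [31, 28], n=59
χ² = (7−9.98)²/9.98 + (12−9.02)²/9.02 + (24−21.02)²/21.02 + (16−18.98)²/18.98 = 2.7704
df = 1

test statistic = 2.770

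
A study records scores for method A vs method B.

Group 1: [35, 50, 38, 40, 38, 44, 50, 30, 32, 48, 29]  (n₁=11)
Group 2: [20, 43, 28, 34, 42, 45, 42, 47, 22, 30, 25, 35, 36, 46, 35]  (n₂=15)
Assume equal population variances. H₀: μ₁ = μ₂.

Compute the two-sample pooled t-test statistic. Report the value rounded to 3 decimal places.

test statistic = 1.237

x̄₁=39.455, s₁=7.712, n₁=11
x̄₂=35.333, s₂=8.845, n₂=15
s_p² = [10·7.712² + 14·8.845²]/24 = 70.4192
SE = √(s_p²·(1/11+1/15)) = 3.3311
t = (39.455−35.333)/3.3311 = 1.2372
df = 24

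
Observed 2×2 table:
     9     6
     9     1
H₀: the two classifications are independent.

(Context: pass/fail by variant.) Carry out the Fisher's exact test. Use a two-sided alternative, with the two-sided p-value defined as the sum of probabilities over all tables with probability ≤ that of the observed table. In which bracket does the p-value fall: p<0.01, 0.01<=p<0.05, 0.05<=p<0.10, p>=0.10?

p-value bracket: p>=0.10

Margins: r₁=15, r₂=10, c₁=18, c₂=7, n=25
p_obs = C(15,9)·C(10,9)/C(25,18); sum pmf over tables with pmf ≤ p_obs
p-value (two-sided) = 0.17935
→ bracket: p>=0.10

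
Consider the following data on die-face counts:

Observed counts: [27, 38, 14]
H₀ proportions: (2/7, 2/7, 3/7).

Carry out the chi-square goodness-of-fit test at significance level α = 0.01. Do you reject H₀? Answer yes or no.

n = 79; E_i = n·p_i = [22.57, 22.57, 33.86]
χ² = (27−22.57)²/22.57 + (38−22.57)²/22.57 + (14−33.86)²/33.86 = 23.0612
df = 2
p-value (upper-tail) = 0.00001
At α=0.01: p < α → reject H₀

reject H₀: yes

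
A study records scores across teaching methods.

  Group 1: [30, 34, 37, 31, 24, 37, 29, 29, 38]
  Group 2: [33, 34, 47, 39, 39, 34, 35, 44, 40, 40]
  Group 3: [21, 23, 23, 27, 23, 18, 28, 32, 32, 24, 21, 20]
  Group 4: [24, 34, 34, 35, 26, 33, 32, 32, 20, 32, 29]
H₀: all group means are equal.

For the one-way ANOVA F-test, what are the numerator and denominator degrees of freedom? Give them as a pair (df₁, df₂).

degrees of freedom = [3, 38]

k = 4 groups, N = 42 total
df = (k−1, N−k) = (4−1, 42−4) = (3, 38)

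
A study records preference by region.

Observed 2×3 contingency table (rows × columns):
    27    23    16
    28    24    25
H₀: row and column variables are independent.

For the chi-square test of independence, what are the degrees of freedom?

degrees of freedom = 2

df = (r−1)(c−1) = (2−1)·(3−1) = 2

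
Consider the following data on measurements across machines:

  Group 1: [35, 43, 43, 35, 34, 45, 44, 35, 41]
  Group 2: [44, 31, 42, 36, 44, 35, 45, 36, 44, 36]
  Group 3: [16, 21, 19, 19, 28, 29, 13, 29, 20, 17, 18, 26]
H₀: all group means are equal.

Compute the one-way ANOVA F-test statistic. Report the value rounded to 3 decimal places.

Group means [39.44, 39.30, 21.25], grand mean 32.355
SSB = Σnᵢ(x̄ᵢ−x̄)² = 2414.525; SSW = ΣΣ(x−x̄ᵢ)² = 718.572
MSB = 2414.525/2 = 1207.2623; MSW = 718.572/28 = 25.6633
F = MSB/MSW = 47.0424
df = (2, 28)

test statistic = 47.042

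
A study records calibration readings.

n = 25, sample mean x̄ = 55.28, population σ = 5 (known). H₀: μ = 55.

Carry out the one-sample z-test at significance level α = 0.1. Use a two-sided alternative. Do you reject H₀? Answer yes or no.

reject H₀: no

SE = σ/√n = 5/√25 = 1.0000
z = (x̄−μ₀)/SE = (55.28−55)/1.0000 = 0.2800
p-value (two-sided) = 0.77948
At α=0.1: p ≥ α → fail to reject H₀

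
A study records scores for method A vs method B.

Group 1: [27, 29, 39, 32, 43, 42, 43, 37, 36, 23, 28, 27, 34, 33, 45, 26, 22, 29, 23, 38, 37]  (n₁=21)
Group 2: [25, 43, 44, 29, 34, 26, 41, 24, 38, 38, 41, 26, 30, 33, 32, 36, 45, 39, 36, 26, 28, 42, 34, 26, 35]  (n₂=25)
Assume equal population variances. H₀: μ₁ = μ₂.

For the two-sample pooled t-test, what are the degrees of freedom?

degrees of freedom = 44

df = n₁ + n₂ − 2 = 21 + 25 − 2 = 44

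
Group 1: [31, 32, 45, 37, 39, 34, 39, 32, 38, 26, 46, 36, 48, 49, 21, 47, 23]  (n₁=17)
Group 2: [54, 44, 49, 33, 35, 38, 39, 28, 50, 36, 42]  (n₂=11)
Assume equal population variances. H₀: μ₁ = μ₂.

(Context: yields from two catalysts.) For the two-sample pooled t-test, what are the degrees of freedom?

df = n₁ + n₂ − 2 = 17 + 11 − 2 = 26

degrees of freedom = 26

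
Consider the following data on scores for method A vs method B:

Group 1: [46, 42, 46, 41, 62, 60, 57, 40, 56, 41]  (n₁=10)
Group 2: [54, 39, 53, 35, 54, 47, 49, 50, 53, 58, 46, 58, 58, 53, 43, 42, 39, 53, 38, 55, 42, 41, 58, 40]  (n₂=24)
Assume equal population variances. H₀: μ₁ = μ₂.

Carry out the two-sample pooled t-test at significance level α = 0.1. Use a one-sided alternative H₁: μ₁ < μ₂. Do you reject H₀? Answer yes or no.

reject H₀: no

x̄₁=49.100, s₁=8.685, n₁=10
x̄₂=48.250, s₂=7.432, n₂=24
s_p² = [9·8.685² + 23·7.432²]/32 = 60.9187
SE = √(s_p²·(1/10+1/24)) = 2.9377
t = (49.100−48.250)/2.9377 = 0.2893
df = 32
p-value (one-sided, H₁ less) = 0.61291
At α=0.1: p ≥ α → fail to reject H₀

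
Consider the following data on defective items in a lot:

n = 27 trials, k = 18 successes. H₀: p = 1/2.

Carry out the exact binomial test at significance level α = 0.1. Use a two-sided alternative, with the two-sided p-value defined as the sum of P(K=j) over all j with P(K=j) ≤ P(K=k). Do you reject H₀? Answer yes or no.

reject H₀: no

Exact binomial: n=27, k=18, p₀=1/2=0.5000
P(X=j) = C(n,j)·p₀^j·(1−p₀)^(n−j); p = Σ P(X=j) over j with P(X=j) ≤ P(X=18)
p-value (two-sided) = 0.12208
At α=0.1: p ≥ α → fail to reject H₀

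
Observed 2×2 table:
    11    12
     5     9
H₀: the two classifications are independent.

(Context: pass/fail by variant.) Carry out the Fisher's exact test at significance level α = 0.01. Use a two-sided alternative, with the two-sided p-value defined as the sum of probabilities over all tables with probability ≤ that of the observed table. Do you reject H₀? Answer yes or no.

reject H₀: no

Margins: r₁=23, r₂=14, c₁=16, c₂=21, n=37
p_obs = C(23,11)·C(14,5)/C(37,16); sum pmf over tables with pmf ≤ p_obs
p-value (two-sided) = 0.51535
At α=0.01: p ≥ α → fail to reject H₀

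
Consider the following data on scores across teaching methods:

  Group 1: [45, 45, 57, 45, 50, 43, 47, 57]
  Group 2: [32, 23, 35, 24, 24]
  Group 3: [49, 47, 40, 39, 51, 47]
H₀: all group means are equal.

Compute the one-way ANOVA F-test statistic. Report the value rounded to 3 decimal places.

Group means [48.62, 27.60, 45.50], grand mean 42.105
SSB = Σnᵢ(x̄ᵢ−x̄)² = 1461.214; SSW = ΣΣ(x−x̄ᵢ)² = 456.575
MSB = 1461.214/2 = 730.6072; MSW = 456.575/16 = 28.5359
F = MSB/MSW = 25.6031
df = (2, 16)

test statistic = 25.603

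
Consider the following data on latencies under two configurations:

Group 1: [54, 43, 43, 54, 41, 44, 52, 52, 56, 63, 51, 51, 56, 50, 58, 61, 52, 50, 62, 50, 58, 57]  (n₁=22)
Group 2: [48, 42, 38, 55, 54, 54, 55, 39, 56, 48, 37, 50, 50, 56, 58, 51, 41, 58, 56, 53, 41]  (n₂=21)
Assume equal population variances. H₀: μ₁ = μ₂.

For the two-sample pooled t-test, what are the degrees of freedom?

df = n₁ + n₂ − 2 = 22 + 21 − 2 = 41

degrees of freedom = 41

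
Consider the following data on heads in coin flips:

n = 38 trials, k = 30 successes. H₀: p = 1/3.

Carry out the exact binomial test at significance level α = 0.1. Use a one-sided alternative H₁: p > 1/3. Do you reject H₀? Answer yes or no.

Exact binomial: n=38, k=30, p₀=1/3=0.3333
P(X≥30) from Σ C(n,i)·p₀^i·(1−p₀)^(n−i)
p-value (one-sided, H₁ greater) = 0.00000
At α=0.1: p < α → reject H₀

reject H₀: yes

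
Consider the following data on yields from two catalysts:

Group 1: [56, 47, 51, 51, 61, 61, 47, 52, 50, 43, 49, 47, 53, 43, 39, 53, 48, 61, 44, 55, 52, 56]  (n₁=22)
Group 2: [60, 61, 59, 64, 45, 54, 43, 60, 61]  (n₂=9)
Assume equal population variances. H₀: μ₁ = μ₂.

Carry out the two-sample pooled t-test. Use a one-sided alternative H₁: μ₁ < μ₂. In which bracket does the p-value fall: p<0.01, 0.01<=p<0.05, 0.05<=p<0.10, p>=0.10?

p-value bracket: 0.01<=p<0.05

x̄₁=50.864, s₁=6.010, n₁=22
x̄₂=56.333, s₂=7.483, n₂=9
s_p² = [21·6.010² + 8·7.483²]/29 = 41.6066
SE = √(s_p²·(1/22+1/9)) = 2.5523
t = (50.864−56.333)/2.5523 = -2.1431
df = 29
p-value (one-sided, H₁ less) = 0.02031
→ bracket: 0.01<=p<0.05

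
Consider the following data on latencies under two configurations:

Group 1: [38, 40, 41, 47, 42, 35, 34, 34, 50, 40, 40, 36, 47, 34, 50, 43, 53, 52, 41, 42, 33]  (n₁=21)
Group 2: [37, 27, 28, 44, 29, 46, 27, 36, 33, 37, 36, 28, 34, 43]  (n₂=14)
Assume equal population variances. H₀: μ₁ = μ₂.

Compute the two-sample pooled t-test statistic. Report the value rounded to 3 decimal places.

test statistic = 3.148

x̄₁=41.524, s₁=6.258, n₁=21
x̄₂=34.643, s₂=6.452, n₂=14
s_p² = [20·6.258² + 13·6.452²]/33 = 40.1349
SE = √(s_p²·(1/21+1/14)) = 2.1859
t = (41.524−34.643)/2.1859 = 3.1479
df = 33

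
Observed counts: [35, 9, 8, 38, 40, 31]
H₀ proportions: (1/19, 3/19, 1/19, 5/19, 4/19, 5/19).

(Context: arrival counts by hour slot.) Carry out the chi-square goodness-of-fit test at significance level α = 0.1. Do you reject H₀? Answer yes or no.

n = 161; E_i = n·p_i = [8.47, 25.42, 8.47, 42.37, 33.89, 42.37]
χ² = (35−8.47)²/8.47 + (9−25.42)²/25.42 + (8−8.47)²/8.47 + (38−42.37)²/42.37 + (40−33.89)²/33.89 + (31−42.37)²/42.37 = 98.2733
df = 5
p-value (upper-tail) = 0.00000
At α=0.1: p < α → reject H₀

reject H₀: yes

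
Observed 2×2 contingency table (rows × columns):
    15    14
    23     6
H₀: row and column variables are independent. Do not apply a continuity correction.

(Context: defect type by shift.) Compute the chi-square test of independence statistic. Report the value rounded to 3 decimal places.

test statistic = 4.884

Row totals [29, 29], col totals [38, 20], n=58
χ² = (15−19.00)²/19.00 + (14−10.00)²/10.00 + (23−19.00)²/19.00 + (6−10.00)²/10.00 = 4.8842
df = 1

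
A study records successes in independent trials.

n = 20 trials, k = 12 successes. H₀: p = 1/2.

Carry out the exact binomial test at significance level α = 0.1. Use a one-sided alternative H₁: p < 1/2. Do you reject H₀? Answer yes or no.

reject H₀: no

Exact binomial: n=20, k=12, p₀=1/2=0.5000
P(X≤12) from Σ C(n,i)·p₀^i·(1−p₀)^(n−i)
p-value (one-sided, H₁ less) = 0.86841
At α=0.1: p ≥ α → fail to reject H₀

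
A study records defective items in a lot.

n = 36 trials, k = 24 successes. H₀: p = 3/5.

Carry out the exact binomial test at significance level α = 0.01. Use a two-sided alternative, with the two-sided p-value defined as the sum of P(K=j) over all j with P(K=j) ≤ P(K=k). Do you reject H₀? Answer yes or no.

reject H₀: no

Exact binomial: n=36, k=24, p₀=3/5=0.6000
P(X=j) = C(n,j)·p₀^j·(1−p₀)^(n−j); p = Σ P(X=j) over j with P(X=j) ≤ P(X=24)
p-value (two-sided) = 0.49750
At α=0.01: p ≥ α → fail to reject H₀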